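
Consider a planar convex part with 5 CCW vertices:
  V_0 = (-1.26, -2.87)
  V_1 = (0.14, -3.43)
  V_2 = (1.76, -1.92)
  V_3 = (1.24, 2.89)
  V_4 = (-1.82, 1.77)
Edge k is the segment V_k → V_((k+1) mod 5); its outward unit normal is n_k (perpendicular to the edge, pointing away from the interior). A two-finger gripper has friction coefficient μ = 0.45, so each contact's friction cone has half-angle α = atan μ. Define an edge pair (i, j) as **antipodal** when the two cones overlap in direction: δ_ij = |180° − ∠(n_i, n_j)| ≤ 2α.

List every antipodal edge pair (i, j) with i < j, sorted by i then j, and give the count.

α = atan 0.45 = 24.23°;  2α = 48.46°
n_0 = (-0.3714, -0.9285)
n_1 = (+0.6818, -0.7315)
n_2 = (+0.9942, +0.1075)
n_3 = (-0.3437, +0.9391)
n_4 = (-0.9928, -0.1198)
  (0,1): δ = 115.21°  ·
  (0,2): δ = 62.03°  ·
  (0,3): δ = 41.90°  ✓
  (0,4): δ = 118.68°  ·
  (1,2): δ = 126.82°  ·
  (1,3): δ = 22.88°  ✓
  (1,4): δ = 53.89°  ·
  (2,3): δ = 76.07°  ·
  (2,4): δ = 0.71°  ✓
  (3,4): δ = 103.22°  ·
antipodal pairs: 3

count = 3; pairs: (0,3), (1,3), (2,4)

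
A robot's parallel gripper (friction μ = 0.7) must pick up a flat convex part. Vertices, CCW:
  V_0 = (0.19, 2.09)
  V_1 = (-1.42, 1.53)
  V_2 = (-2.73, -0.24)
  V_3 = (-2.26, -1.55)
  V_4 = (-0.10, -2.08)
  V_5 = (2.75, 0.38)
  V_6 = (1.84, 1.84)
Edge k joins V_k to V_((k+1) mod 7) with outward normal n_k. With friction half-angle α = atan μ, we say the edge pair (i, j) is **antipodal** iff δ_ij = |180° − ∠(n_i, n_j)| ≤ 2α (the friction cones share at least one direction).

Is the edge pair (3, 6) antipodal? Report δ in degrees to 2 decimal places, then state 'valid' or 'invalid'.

α = atan 0.7 = 34.99°;  2α = 69.98°
edge 3: e_3 = (+2.16, -0.53);  n_3 = (-0.2383, -0.9712)
edge 6: e_6 = (-1.65, +0.25);  n_6 = (+0.1498, +0.9887)
∠(n_3, n_6) = 174.83°
δ = |180° − 174.83°| = 5.17°
5.17° ≤ 2α = 69.98°  →  valid

δ = 5.17°, valid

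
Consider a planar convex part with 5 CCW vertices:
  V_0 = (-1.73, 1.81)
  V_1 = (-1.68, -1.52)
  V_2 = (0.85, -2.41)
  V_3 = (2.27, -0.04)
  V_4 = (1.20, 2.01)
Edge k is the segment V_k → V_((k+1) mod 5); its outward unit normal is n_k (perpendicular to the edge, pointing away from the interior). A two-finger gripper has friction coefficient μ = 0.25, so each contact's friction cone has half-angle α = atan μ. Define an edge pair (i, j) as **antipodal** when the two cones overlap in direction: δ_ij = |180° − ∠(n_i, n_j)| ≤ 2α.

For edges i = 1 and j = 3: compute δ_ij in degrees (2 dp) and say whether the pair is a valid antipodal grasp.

δ = 43.06°, invalid

α = atan 0.25 = 14.04°;  2α = 28.07°
edge 1: e_1 = (+2.53, -0.89);  n_1 = (-0.3318, -0.9433)
edge 3: e_3 = (-1.07, +2.05);  n_3 = (+0.8865, +0.4627)
∠(n_1, n_3) = 136.94°
δ = |180° − 136.94°| = 43.06°
43.06° > 2α = 28.07°  →  invalid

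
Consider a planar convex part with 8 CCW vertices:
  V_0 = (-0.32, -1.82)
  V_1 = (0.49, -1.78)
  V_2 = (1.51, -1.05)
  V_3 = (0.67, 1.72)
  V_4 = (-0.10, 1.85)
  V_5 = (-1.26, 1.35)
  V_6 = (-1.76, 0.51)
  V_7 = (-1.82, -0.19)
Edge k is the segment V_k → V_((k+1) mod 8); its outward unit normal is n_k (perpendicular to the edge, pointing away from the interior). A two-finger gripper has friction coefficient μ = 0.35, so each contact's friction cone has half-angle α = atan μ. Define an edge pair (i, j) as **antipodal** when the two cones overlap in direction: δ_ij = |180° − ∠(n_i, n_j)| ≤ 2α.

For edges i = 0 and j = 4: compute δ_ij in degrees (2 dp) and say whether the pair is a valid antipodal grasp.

α = atan 0.35 = 19.29°;  2α = 38.58°
edge 0: e_0 = (+0.81, +0.04);  n_0 = (+0.0493, -0.9988)
edge 4: e_4 = (-1.16, -0.50);  n_4 = (-0.3958, +0.9183)
∠(n_0, n_4) = 159.51°
δ = |180° − 159.51°| = 20.49°
20.49° ≤ 2α = 38.58°  →  valid

δ = 20.49°, valid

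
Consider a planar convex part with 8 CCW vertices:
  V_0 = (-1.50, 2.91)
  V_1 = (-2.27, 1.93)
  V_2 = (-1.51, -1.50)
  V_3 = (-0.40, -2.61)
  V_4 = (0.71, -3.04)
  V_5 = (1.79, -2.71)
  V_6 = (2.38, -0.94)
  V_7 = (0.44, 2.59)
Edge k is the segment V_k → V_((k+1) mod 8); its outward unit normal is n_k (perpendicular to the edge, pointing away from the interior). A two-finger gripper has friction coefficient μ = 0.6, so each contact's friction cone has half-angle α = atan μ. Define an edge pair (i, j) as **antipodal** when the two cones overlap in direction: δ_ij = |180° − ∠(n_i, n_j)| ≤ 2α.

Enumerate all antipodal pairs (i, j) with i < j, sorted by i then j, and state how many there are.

α = atan 0.6 = 30.96°;  2α = 61.93°
n_0 = (-0.7863, +0.6178)
n_1 = (-0.9763, -0.2163)
n_2 = (-0.7071, -0.7071)
n_3 = (-0.3612, -0.9325)
n_4 = (+0.2922, -0.9564)
n_5 = (+0.9487, -0.3162)
n_6 = (+0.8764, +0.4816)
n_7 = (+0.1627, +0.9867)
  (0,1): δ = 129.35°  ·
  (0,2): δ = 96.84°  ·
  (0,3): δ = 73.02°  ·
  (0,4): δ = 34.85°  ✓
  (0,5): δ = 19.72°  ✓
  (0,6): δ = 66.95°  ·
  (0,7): δ = 118.79°  ·
  (1,2): δ = 147.49°  ·
  (1,3): δ = 123.67°  ·
  (1,4): δ = 85.50°  ·
  (1,5): δ = 30.93°  ✓
  (1,6): δ = 16.30°  ✓
  (1,7): δ = 68.14°  ·
  (2,3): δ = 156.18°  ·
  (2,4): δ = 118.01°  ·
  (2,5): δ = 63.43°  ·
  (2,6): δ = 16.21°  ✓
  (2,7): δ = 35.63°  ✓
  (3,4): δ = 141.83°  ·
  (3,5): δ = 87.26°  ·
  (3,6): δ = 40.03°  ✓
  (3,7): δ = 11.81°  ✓
  (4,5): δ = 125.43°  ·
  (4,6): δ = 78.20°  ·
  (4,7): δ = 26.36°  ✓
  (5,6): δ = 132.77°  ·
  (5,7): δ = 80.93°  ·
  (6,7): δ = 128.16°  ·
antipodal pairs: 9

count = 9; pairs: (0,4), (0,5), (1,5), (1,6), (2,6), (2,7), (3,6), (3,7), (4,7)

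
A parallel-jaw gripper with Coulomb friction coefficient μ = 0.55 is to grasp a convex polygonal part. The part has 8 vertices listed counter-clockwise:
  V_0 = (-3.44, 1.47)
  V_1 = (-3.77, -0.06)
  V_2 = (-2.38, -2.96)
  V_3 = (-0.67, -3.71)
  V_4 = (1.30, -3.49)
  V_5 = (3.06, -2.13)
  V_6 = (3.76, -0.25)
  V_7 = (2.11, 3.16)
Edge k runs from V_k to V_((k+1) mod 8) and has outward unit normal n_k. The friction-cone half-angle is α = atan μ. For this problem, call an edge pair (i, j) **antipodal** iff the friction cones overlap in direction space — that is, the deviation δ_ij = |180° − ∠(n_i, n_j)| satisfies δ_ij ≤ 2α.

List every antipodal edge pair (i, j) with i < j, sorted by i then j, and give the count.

count = 10; pairs: (0,4), (0,5), (0,6), (1,5), (1,6), (2,6), (2,7), (3,7), (4,7), (5,7)

α = atan 0.55 = 28.81°;  2α = 57.62°
n_0 = (-0.9775, +0.2108)
n_1 = (-0.9018, -0.4322)
n_2 = (-0.4017, -0.9158)
n_3 = (+0.1110, -0.9938)
n_4 = (+0.6114, -0.7913)
n_5 = (+0.9371, -0.3489)
n_6 = (+0.9002, +0.4356)
n_7 = (-0.2913, +0.9566)
  (0,1): δ = 142.22°  ·
  (0,2): δ = 101.51°  ·
  (0,3): δ = 71.46°  ·
  (0,4): δ = 40.13°  ✓
  (0,5): δ = 8.25°  ✓
  (0,6): δ = 37.99°  ✓
  (0,7): δ = 119.11°  ·
  (1,2): δ = 139.29°  ·
  (1,3): δ = 109.24°  ·
  (1,4): δ = 77.91°  ·
  (1,5): δ = 46.03°  ✓
  (1,6): δ = 0.21°  ✓
  (1,7): δ = 81.33°  ·
  (2,3): δ = 149.95°  ·
  (2,4): δ = 118.62°  ·
  (2,5): δ = 86.74°  ·
  (2,6): δ = 40.50°  ✓
  (2,7): δ = 40.62°  ✓
  (3,4): δ = 148.68°  ·
  (3,5): δ = 116.79°  ·
  (3,6): δ = 70.55°  ·
  (3,7): δ = 10.56°  ✓
  (4,5): δ = 148.12°  ·
  (4,6): δ = 101.87°  ·
  (4,7): δ = 20.76°  ✓
  (5,6): δ = 133.76°  ·
  (5,7): δ = 52.64°  ✓
  (6,7): δ = 98.89°  ·
antipodal pairs: 10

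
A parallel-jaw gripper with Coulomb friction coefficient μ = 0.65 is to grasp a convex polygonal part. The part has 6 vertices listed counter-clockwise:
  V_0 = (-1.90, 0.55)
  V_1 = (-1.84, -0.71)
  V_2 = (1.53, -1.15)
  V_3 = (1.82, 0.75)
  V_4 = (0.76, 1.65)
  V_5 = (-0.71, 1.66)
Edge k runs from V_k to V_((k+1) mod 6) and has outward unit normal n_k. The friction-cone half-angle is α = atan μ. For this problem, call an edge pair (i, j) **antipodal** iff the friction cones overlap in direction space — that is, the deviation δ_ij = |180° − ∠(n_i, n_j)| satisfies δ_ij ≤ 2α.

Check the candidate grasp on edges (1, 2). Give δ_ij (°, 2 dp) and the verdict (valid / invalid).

δ = 91.24°, invalid

α = atan 0.65 = 33.02°;  2α = 66.05°
edge 1: e_1 = (+3.37, -0.44);  n_1 = (-0.1295, -0.9916)
edge 2: e_2 = (+0.29, +1.90);  n_2 = (+0.9886, -0.1509)
∠(n_1, n_2) = 88.76°
δ = |180° − 88.76°| = 91.24°
91.24° > 2α = 66.05°  →  invalid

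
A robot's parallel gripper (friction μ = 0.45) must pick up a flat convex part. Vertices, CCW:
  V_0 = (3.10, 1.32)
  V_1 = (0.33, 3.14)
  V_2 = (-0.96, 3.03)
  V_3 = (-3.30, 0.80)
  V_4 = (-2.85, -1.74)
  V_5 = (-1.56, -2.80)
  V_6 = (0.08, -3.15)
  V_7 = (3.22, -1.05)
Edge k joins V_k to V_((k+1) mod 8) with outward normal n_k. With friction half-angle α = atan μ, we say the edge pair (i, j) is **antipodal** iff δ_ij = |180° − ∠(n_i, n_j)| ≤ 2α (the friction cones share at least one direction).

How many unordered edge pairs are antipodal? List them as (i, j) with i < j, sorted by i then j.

α = atan 0.45 = 24.23°;  2α = 48.46°
n_0 = (+0.5491, +0.8357)
n_1 = (-0.0850, +0.9964)
n_2 = (-0.6899, +0.7239)
n_3 = (-0.9847, -0.1744)
n_4 = (-0.6349, -0.7726)
n_5 = (-0.2087, -0.9780)
n_6 = (+0.5559, -0.8312)
n_7 = (+0.9987, +0.0506)
  (0,1): δ = 141.82°  ·
  (0,2): δ = 103.07°  ·
  (0,3): δ = 46.65°  ✓
  (0,4): δ = 6.10°  ✓
  (0,5): δ = 21.26°  ✓
  (0,6): δ = 67.08°  ·
  (0,7): δ = 126.21°  ·
  (1,2): δ = 141.25°  ·
  (1,3): δ = 84.83°  ·
  (1,4): δ = 44.28°  ✓
  (1,5): δ = 16.92°  ✓
  (1,6): δ = 28.90°  ✓
  (1,7): δ = 88.02°  ·
  (2,3): δ = 123.57°  ·
  (2,4): δ = 83.03°  ·
  (2,5): δ = 55.67°  ·
  (2,6): δ = 9.85°  ✓
  (2,7): δ = 49.28°  ·
  (3,4): δ = 139.46°  ·
  (3,5): δ = 112.09°  ·
  (3,6): δ = 66.27°  ·
  (3,7): δ = 7.15°  ✓
  (4,5): δ = 152.64°  ·
  (4,6): δ = 106.82°  ·
  (4,7): δ = 47.69°  ✓
  (5,6): δ = 134.18°  ·
  (5,7): δ = 75.05°  ·
  (6,7): δ = 120.88°  ·
antipodal pairs: 9

count = 9; pairs: (0,3), (0,4), (0,5), (1,4), (1,5), (1,6), (2,6), (3,7), (4,7)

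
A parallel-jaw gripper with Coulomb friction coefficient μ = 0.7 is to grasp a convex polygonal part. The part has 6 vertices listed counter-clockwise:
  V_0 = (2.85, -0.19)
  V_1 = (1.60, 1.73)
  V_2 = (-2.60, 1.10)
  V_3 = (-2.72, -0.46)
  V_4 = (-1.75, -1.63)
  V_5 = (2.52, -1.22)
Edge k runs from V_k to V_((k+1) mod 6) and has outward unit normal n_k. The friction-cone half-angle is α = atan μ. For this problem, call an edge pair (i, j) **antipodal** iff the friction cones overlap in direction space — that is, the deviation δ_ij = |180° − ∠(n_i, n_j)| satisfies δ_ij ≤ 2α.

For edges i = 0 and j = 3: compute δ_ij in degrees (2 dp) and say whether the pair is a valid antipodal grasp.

α = atan 0.7 = 34.99°;  2α = 69.98°
edge 0: e_0 = (-1.25, +1.92);  n_0 = (+0.8380, +0.5456)
edge 3: e_3 = (+0.97, -1.17);  n_3 = (-0.7698, -0.6382)
∠(n_0, n_3) = 173.41°
δ = |180° − 173.41°| = 6.59°
6.59° ≤ 2α = 69.98°  →  valid

δ = 6.59°, valid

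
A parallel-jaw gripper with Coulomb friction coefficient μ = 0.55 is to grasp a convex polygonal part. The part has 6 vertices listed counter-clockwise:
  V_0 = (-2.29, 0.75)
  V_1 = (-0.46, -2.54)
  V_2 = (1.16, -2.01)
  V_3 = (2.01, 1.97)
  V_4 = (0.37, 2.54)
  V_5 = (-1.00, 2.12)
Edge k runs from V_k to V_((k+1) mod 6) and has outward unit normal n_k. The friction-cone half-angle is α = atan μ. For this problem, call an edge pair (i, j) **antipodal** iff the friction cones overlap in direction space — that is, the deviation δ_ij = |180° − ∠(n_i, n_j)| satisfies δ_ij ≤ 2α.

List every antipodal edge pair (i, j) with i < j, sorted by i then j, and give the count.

α = atan 0.55 = 28.81°;  2α = 57.62°
n_0 = (-0.8739, -0.4861)
n_1 = (+0.3109, -0.9504)
n_2 = (+0.9779, -0.2089)
n_3 = (+0.3283, +0.9446)
n_4 = (-0.2931, +0.9561)
n_5 = (-0.7280, +0.6855)
  (0,1): δ = 100.97°  ·
  (0,2): δ = 41.14°  ✓
  (0,3): δ = 41.75°  ✓
  (0,4): δ = 77.96°  ·
  (0,5): δ = 107.64°  ·
  (1,2): δ = 120.17°  ·
  (1,3): δ = 37.28°  ✓
  (1,4): δ = 1.07°  ✓
  (1,5): δ = 28.61°  ✓
  (2,3): δ = 97.11°  ·
  (2,4): δ = 60.90°  ·
  (2,5): δ = 31.22°  ✓
  (3,4): δ = 143.79°  ·
  (3,5): δ = 114.11°  ·
  (4,5): δ = 150.32°  ·
antipodal pairs: 6

count = 6; pairs: (0,2), (0,3), (1,3), (1,4), (1,5), (2,5)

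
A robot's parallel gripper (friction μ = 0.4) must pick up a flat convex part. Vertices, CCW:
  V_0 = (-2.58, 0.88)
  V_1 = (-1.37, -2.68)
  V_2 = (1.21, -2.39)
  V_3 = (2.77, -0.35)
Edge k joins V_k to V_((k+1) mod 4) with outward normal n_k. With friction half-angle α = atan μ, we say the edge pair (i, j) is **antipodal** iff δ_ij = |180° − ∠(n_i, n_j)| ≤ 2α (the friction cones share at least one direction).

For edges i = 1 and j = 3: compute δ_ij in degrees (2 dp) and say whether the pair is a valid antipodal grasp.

α = atan 0.4 = 21.80°;  2α = 43.60°
edge 1: e_1 = (+2.58, +0.29);  n_1 = (+0.1117, -0.9937)
edge 3: e_3 = (-5.35, +1.23);  n_3 = (+0.2241, +0.9746)
∠(n_1, n_3) = 160.64°
δ = |180° − 160.64°| = 19.36°
19.36° ≤ 2α = 43.60°  →  valid

δ = 19.36°, valid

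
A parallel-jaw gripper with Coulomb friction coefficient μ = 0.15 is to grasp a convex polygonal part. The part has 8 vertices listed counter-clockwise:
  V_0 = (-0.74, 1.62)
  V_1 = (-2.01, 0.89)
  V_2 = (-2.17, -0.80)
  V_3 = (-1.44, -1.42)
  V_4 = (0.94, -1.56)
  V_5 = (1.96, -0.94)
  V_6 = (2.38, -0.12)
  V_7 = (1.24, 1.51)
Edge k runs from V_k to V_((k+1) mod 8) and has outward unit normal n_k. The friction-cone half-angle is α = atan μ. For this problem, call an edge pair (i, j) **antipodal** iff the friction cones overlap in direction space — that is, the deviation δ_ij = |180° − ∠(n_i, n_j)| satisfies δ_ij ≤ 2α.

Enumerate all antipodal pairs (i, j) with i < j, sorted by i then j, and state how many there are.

count = 3; pairs: (0,4), (2,6), (3,7)

α = atan 0.15 = 8.53°;  2α = 17.06°
n_0 = (-0.4983, +0.8670)
n_1 = (-0.9955, +0.0943)
n_2 = (-0.6473, -0.7622)
n_3 = (-0.0587, -0.9983)
n_4 = (+0.5194, -0.8545)
n_5 = (+0.8900, -0.4559)
n_6 = (+0.8195, +0.5731)
n_7 = (+0.0555, +0.9985)
  (0,1): δ = 125.30°  ·
  (0,2): δ = 70.23°  ·
  (0,3): δ = 33.26°  ·
  (0,4): δ = 1.40°  ✓
  (0,5): δ = 32.99°  ·
  (0,6): δ = 95.08°  ·
  (0,7): δ = 146.93°  ·
  (1,2): δ = 124.93°  ·
  (1,3): δ = 87.96°  ·
  (1,4): δ = 53.30°  ·
  (1,5): δ = 21.71°  ·
  (1,6): δ = 40.38°  ·
  (1,7): δ = 92.23°  ·
  (2,3): δ = 143.02°  ·
  (2,4): δ = 108.37°  ·
  (2,5): δ = 76.78°  ·
  (2,6): δ = 14.69°  ✓
  (2,7): δ = 37.16°  ·
  (3,4): δ = 145.34°  ·
  (3,5): δ = 113.75°  ·
  (3,6): δ = 51.67°  ·
  (3,7): δ = 0.19°  ✓
  (4,5): δ = 148.41°  ·
  (4,6): δ = 86.32°  ·
  (4,7): δ = 34.47°  ·
  (5,6): δ = 117.91°  ·
  (5,7): δ = 66.06°  ·
  (6,7): δ = 128.15°  ·
antipodal pairs: 3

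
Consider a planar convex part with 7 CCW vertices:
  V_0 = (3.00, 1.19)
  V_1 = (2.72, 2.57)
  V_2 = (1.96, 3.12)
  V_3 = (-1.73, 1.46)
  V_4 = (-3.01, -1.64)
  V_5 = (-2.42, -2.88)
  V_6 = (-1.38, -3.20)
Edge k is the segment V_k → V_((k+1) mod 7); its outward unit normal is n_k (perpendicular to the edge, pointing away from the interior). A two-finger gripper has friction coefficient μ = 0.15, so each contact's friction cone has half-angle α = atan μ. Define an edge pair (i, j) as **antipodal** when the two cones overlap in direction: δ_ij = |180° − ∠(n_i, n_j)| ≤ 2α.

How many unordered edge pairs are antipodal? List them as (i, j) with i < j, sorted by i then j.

count = 1; pairs: (0,4)

α = atan 0.15 = 8.53°;  2α = 17.06°
n_0 = (+0.9800, +0.1988)
n_1 = (+0.5863, +0.8101)
n_2 = (-0.4103, +0.9120)
n_3 = (-0.9243, +0.3816)
n_4 = (-0.9030, -0.4297)
n_5 = (-0.2941, -0.9558)
n_6 = (+0.7079, -0.7063)
  (0,1): δ = 137.36°  ·
  (0,2): δ = 77.25°  ·
  (0,3): δ = 33.91°  ·
  (0,4): δ = 13.98°  ✓
  (0,5): δ = 61.43°  ·
  (0,6): δ = 123.60°  ·
  (1,2): δ = 119.89°  ·
  (1,3): δ = 76.54°  ·
  (1,4): δ = 28.66°  ·
  (1,5): δ = 18.79°  ·
  (1,6): δ = 80.96°  ·
  (2,3): δ = 136.66°  ·
  (2,4): δ = 88.78°  ·
  (2,5): δ = 41.32°  ·
  (2,6): δ = 20.84°  ·
  (3,4): δ = 132.12°  ·
  (3,5): δ = 84.67°  ·
  (3,6): δ = 22.50°  ·
  (4,5): δ = 132.55°  ·
  (4,6): δ = 70.38°  ·
  (5,6): δ = 117.83°  ·
antipodal pairs: 1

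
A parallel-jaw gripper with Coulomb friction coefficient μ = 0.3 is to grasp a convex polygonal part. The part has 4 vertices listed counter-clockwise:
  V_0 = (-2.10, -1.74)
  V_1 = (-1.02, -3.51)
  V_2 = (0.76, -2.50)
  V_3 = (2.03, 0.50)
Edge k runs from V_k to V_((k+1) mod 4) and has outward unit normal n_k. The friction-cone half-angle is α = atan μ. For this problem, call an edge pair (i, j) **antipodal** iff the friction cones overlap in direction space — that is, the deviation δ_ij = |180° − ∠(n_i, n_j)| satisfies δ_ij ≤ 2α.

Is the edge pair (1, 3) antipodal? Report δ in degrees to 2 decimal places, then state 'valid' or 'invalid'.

α = atan 0.3 = 16.70°;  2α = 33.40°
edge 1: e_1 = (+1.78, +1.01);  n_1 = (+0.4935, -0.8697)
edge 3: e_3 = (-4.13, -2.24);  n_3 = (-0.4768, +0.8790)
∠(n_1, n_3) = 178.90°
δ = |180° − 178.90°| = 1.10°
1.10° ≤ 2α = 33.40°  →  valid

δ = 1.10°, valid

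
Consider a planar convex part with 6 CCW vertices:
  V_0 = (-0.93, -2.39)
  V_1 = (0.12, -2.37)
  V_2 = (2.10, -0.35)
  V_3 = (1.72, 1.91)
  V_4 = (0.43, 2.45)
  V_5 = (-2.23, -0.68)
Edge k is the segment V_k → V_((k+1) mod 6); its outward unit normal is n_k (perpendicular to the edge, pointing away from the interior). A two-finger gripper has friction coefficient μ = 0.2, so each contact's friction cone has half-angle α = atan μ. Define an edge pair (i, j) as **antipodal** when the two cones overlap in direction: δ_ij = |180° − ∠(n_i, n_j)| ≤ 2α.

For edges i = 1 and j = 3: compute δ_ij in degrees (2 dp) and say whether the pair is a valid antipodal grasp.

δ = 68.29°, invalid

α = atan 0.2 = 11.31°;  2α = 22.62°
edge 1: e_1 = (+1.98, +2.02);  n_1 = (+0.7141, -0.7000)
edge 3: e_3 = (-1.29, +0.54);  n_3 = (+0.3861, +0.9224)
∠(n_1, n_3) = 111.71°
δ = |180° − 111.71°| = 68.29°
68.29° > 2α = 22.62°  →  invalid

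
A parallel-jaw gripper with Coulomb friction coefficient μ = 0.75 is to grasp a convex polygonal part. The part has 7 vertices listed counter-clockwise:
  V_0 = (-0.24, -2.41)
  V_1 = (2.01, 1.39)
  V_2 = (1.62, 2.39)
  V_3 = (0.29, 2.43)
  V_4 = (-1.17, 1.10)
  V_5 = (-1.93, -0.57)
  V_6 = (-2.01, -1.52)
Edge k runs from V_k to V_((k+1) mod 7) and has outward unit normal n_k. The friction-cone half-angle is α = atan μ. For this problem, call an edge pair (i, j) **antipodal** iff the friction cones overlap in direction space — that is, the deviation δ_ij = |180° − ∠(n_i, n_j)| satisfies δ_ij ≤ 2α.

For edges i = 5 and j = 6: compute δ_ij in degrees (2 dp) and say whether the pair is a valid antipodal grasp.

α = atan 0.75 = 36.87°;  2α = 73.74°
edge 5: e_5 = (-0.08, -0.95);  n_5 = (-0.9965, +0.0839)
edge 6: e_6 = (+1.77, -0.89);  n_6 = (-0.4492, -0.8934)
∠(n_5, n_6) = 68.12°
δ = |180° − 68.12°| = 111.88°
111.88° > 2α = 73.74°  →  invalid

δ = 111.88°, invalid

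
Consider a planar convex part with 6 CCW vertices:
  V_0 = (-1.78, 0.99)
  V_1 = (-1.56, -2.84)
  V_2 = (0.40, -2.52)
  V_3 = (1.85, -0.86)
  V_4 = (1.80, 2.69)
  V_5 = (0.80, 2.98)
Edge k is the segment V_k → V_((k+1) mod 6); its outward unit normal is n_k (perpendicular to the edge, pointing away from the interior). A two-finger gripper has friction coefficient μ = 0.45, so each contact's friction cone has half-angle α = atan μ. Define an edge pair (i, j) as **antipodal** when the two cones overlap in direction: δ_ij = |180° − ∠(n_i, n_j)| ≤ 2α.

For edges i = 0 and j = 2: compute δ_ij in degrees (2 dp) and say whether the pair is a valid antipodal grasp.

α = atan 0.45 = 24.23°;  2α = 48.46°
edge 0: e_0 = (+0.22, -3.83);  n_0 = (-0.9984, -0.0573)
edge 2: e_2 = (+1.45, +1.66);  n_2 = (+0.7531, -0.6579)
∠(n_0, n_2) = 135.58°
δ = |180° − 135.58°| = 44.42°
44.42° ≤ 2α = 48.46°  →  valid

δ = 44.42°, valid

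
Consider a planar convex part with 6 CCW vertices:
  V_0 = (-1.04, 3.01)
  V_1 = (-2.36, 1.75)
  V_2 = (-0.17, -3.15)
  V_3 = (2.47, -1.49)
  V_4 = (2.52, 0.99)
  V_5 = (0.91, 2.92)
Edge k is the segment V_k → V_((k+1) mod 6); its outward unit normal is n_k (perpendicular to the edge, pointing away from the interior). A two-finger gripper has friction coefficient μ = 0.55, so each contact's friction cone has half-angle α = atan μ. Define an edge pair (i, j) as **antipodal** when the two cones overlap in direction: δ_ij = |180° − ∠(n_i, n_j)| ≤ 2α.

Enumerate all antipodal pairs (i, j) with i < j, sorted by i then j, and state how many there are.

α = atan 0.55 = 28.81°;  2α = 57.62°
n_0 = (-0.6905, +0.7234)
n_1 = (-0.9130, -0.4080)
n_2 = (+0.5323, -0.8466)
n_3 = (+0.9998, -0.0202)
n_4 = (+0.7679, +0.6406)
n_5 = (+0.0461, +0.9989)
  (0,1): δ = 109.59°  ·
  (0,2): δ = 11.51°  ✓
  (0,3): δ = 45.18°  ✓
  (0,4): δ = 86.17°  ·
  (0,5): δ = 133.69°  ·
  (1,2): δ = 81.92°  ·
  (1,3): δ = 25.24°  ✓
  (1,4): δ = 15.75°  ✓
  (1,5): δ = 63.28°  ·
  (2,3): δ = 123.32°  ·
  (2,4): δ = 82.33°  ·
  (2,5): δ = 34.80°  ✓
  (3,4): δ = 139.01°  ·
  (3,5): δ = 91.49°  ·
  (4,5): δ = 132.48°  ·
antipodal pairs: 5

count = 5; pairs: (0,2), (0,3), (1,3), (1,4), (2,5)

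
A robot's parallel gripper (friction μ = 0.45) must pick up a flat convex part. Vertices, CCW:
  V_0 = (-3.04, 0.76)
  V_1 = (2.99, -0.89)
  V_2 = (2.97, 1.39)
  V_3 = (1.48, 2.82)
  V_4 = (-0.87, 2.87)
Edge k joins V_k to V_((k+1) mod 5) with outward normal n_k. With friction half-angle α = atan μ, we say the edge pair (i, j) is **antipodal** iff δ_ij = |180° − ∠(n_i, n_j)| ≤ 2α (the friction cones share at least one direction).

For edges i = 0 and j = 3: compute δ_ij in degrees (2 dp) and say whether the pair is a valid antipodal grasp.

δ = 14.08°, valid

α = atan 0.45 = 24.23°;  2α = 48.46°
edge 0: e_0 = (+6.03, -1.65);  n_0 = (-0.2639, -0.9645)
edge 3: e_3 = (-2.35, +0.05);  n_3 = (+0.0213, +0.9998)
∠(n_0, n_3) = 165.92°
δ = |180° − 165.92°| = 14.08°
14.08° ≤ 2α = 48.46°  →  valid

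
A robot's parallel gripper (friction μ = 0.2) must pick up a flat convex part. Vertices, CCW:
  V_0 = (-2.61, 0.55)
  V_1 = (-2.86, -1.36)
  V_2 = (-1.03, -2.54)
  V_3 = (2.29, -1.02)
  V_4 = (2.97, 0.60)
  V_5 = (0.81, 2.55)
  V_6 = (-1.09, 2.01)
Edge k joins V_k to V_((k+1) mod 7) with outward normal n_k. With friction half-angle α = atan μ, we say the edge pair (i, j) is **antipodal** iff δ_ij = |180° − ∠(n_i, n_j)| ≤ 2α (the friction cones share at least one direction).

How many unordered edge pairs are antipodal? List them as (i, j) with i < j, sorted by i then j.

count = 4; pairs: (0,3), (1,4), (2,5), (2,6)

α = atan 0.2 = 11.31°;  2α = 22.62°
n_0 = (-0.9915, +0.1298)
n_1 = (-0.5419, -0.8404)
n_2 = (+0.4163, -0.9092)
n_3 = (+0.9221, -0.3870)
n_4 = (+0.6701, +0.7423)
n_5 = (-0.2734, +0.9619)
n_6 = (-0.6927, +0.7212)
  (0,1): δ = 115.36°  ·
  (0,2): δ = 57.94°  ·
  (0,3): δ = 15.31°  ✓
  (0,4): δ = 55.38°  ·
  (0,5): δ = 113.32°  ·
  (0,6): δ = 141.30°  ·
  (1,2): δ = 122.59°  ·
  (1,3): δ = 79.96°  ·
  (1,4): δ = 9.26°  ✓
  (1,5): δ = 48.68°  ·
  (1,6): δ = 76.66°  ·
  (2,3): δ = 137.37°  ·
  (2,4): δ = 66.67°  ·
  (2,5): δ = 8.73°  ✓
  (2,6): δ = 19.25°  ✓
  (3,4): δ = 109.30°  ·
  (3,5): δ = 51.36°  ·
  (3,6): δ = 23.38°  ·
  (4,5): δ = 122.06°  ·
  (4,6): δ = 94.08°  ·
  (5,6): δ = 152.02°  ·
antipodal pairs: 4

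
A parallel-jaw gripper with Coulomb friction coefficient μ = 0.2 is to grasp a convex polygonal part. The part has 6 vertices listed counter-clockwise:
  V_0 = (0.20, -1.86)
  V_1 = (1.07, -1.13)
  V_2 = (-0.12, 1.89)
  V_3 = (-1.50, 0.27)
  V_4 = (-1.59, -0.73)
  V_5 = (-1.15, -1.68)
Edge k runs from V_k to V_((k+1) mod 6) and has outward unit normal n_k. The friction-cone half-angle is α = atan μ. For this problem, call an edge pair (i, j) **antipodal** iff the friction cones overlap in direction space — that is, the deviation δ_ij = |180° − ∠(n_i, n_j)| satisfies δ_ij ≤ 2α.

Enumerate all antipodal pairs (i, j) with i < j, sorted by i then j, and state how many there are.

α = atan 0.2 = 11.31°;  2α = 22.62°
n_0 = (+0.6428, -0.7661)
n_1 = (+0.9304, +0.3666)
n_2 = (-0.7612, +0.6485)
n_3 = (-0.9960, +0.0896)
n_4 = (-0.9074, -0.4203)
n_5 = (-0.1322, -0.9912)
  (0,1): δ = 108.49°  ·
  (0,2): δ = 9.57°  ✓
  (0,3): δ = 44.86°  ·
  (0,4): δ = 74.85°  ·
  (0,5): δ = 132.41°  ·
  (1,2): δ = 61.93°  ·
  (1,3): δ = 26.65°  ·
  (1,4): δ = 3.35°  ✓
  (1,5): δ = 60.90°  ·
  (2,3): δ = 144.72°  ·
  (2,4): δ = 114.72°  ·
  (2,5): δ = 57.17°  ·
  (3,4): δ = 150.01°  ·
  (3,5): δ = 92.45°  ·
  (4,5): δ = 122.45°  ·
antipodal pairs: 2

count = 2; pairs: (0,2), (1,4)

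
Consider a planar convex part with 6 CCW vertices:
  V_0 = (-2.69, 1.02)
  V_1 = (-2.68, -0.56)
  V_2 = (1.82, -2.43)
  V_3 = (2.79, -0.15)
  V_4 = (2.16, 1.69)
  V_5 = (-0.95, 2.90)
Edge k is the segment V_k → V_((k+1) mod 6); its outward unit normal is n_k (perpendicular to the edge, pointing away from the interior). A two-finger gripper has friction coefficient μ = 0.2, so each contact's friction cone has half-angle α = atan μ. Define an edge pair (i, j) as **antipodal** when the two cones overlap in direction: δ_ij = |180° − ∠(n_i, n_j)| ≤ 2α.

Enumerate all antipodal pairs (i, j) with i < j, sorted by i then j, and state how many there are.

α = atan 0.2 = 11.31°;  2α = 22.62°
n_0 = (-1.0000, -0.0063)
n_1 = (-0.3837, -0.9234)
n_2 = (+0.9202, -0.3915)
n_3 = (+0.9461, +0.3239)
n_4 = (+0.3626, +0.9319)
n_5 = (-0.7339, +0.6793)
  (0,1): δ = 112.93°  ·
  (0,2): δ = 23.41°  ·
  (0,3): δ = 18.54°  ✓
  (0,4): δ = 68.38°  ·
  (0,5): δ = 136.85°  ·
  (1,2): δ = 90.48°  ·
  (1,3): δ = 48.53°  ·
  (1,4): δ = 1.31°  ✓
  (1,5): δ = 69.78°  ·
  (2,3): δ = 138.05°  ·
  (2,4): δ = 88.21°  ·
  (2,5): δ = 19.74°  ✓
  (3,4): δ = 130.16°  ·
  (3,5): δ = 61.69°  ·
  (4,5): δ = 111.53°  ·
antipodal pairs: 3

count = 3; pairs: (0,3), (1,4), (2,5)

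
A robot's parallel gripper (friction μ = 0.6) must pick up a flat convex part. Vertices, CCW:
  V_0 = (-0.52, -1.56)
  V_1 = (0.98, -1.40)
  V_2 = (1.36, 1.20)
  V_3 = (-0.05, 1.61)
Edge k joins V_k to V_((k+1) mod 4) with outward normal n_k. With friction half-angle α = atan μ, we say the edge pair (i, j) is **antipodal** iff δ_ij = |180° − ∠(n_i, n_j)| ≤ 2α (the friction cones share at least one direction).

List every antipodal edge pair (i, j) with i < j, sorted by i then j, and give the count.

count = 2; pairs: (0,2), (1,3)

α = atan 0.6 = 30.96°;  2α = 61.93°
n_0 = (+0.1061, -0.9944)
n_1 = (+0.9895, -0.1446)
n_2 = (+0.2792, +0.9602)
n_3 = (-0.9892, +0.1467)
  (0,1): δ = 104.40°  ·
  (0,2): δ = 22.30°  ✓
  (0,3): δ = 75.48°  ·
  (1,2): δ = 97.90°  ·
  (1,3): δ = 0.12°  ✓
  (2,3): δ = 82.22°  ·
antipodal pairs: 2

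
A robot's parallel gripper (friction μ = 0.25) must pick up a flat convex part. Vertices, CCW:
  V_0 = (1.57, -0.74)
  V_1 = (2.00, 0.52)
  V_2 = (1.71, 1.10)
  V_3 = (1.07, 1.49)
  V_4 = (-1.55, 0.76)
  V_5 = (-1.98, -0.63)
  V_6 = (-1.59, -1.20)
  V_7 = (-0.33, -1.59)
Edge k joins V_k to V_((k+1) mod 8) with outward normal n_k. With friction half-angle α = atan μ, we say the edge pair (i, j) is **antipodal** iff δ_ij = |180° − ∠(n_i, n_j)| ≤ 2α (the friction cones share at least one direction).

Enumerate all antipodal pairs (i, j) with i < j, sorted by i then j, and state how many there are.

α = atan 0.25 = 14.04°;  2α = 28.07°
n_0 = (+0.9464, -0.3230)
n_1 = (+0.8944, +0.4472)
n_2 = (+0.5204, +0.8539)
n_3 = (-0.2684, +0.9633)
n_4 = (-0.9553, +0.2955)
n_5 = (-0.8253, -0.5647)
n_6 = (-0.2957, -0.9553)
n_7 = (+0.4084, -0.9128)
  (0,1): δ = 134.59°  ·
  (0,2): δ = 102.51°  ·
  (0,3): δ = 55.59°  ·
  (0,4): δ = 1.65°  ✓
  (0,5): δ = 53.22°  ·
  (0,6): δ = 91.64°  ·
  (0,7): δ = 132.95°  ·
  (1,2): δ = 147.92°  ·
  (1,3): δ = 101.00°  ·
  (1,4): δ = 43.75°  ·
  (1,5): δ = 7.82°  ✓
  (1,6): δ = 46.24°  ·
  (1,7): δ = 87.54°  ·
  (2,3): δ = 133.07°  ·
  (2,4): δ = 75.83°  ·
  (2,5): δ = 24.26°  ✓
  (2,6): δ = 14.16°  ✓
  (2,7): δ = 55.46°  ·
  (3,4): δ = 122.76°  ·
  (3,5): δ = 71.19°  ·
  (3,6): δ = 32.77°  ·
  (3,7): δ = 8.53°  ✓
  (4,5): δ = 128.43°  ·
  (4,6): δ = 90.01°  ·
  (4,7): δ = 48.71°  ·
  (5,6): δ = 141.58°  ·
  (5,7): δ = 100.28°  ·
  (6,7): δ = 138.70°  ·
antipodal pairs: 5

count = 5; pairs: (0,4), (1,5), (2,5), (2,6), (3,7)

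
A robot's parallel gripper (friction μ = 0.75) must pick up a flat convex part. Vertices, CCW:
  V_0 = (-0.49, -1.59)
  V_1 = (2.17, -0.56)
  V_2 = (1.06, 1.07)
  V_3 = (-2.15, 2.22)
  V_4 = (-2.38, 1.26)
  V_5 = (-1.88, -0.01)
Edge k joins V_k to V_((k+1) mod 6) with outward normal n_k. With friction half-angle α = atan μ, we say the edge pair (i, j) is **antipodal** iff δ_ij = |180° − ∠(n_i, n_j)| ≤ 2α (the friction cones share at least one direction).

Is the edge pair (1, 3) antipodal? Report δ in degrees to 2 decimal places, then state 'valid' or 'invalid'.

α = atan 0.75 = 36.87°;  2α = 73.74°
edge 1: e_1 = (-1.11, +1.63);  n_1 = (+0.8265, +0.5629)
edge 3: e_3 = (-0.23, -0.96);  n_3 = (-0.9725, +0.2330)
∠(n_1, n_3) = 132.27°
δ = |180° − 132.27°| = 47.73°
47.73° ≤ 2α = 73.74°  →  valid

δ = 47.73°, valid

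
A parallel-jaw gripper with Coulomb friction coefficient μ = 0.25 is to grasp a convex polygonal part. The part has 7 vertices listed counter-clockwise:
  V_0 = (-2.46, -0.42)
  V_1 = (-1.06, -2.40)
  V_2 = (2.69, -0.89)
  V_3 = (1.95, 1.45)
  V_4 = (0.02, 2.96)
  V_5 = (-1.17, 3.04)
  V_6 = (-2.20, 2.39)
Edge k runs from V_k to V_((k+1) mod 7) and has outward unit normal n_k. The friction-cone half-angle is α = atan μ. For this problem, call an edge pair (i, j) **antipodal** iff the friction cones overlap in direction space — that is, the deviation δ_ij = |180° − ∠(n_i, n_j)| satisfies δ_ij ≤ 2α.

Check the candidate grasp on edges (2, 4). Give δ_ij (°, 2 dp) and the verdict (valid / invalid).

δ = 111.40°, invalid

α = atan 0.25 = 14.04°;  2α = 28.07°
edge 2: e_2 = (-0.74, +2.34);  n_2 = (+0.9535, +0.3015)
edge 4: e_4 = (-1.19, +0.08);  n_4 = (+0.0671, +0.9977)
∠(n_2, n_4) = 68.60°
δ = |180° − 68.60°| = 111.40°
111.40° > 2α = 28.07°  →  invalid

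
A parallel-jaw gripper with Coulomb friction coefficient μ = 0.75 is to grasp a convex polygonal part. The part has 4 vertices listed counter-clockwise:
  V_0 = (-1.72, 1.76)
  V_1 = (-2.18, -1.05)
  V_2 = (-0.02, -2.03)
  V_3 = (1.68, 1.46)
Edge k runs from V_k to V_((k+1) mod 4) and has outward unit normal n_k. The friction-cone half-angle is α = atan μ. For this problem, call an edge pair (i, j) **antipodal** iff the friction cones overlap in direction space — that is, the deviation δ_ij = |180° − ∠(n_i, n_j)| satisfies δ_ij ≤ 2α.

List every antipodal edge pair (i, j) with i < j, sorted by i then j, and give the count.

count = 3; pairs: (0,2), (1,3), (2,3)

α = atan 0.75 = 36.87°;  2α = 73.74°
n_0 = (-0.9869, +0.1616)
n_1 = (-0.4132, -0.9107)
n_2 = (+0.8990, -0.4379)
n_3 = (+0.0879, +0.9961)
  (0,1): δ = 105.11°  ·
  (0,2): δ = 16.67°  ✓
  (0,3): δ = 94.25°  ·
  (1,2): δ = 91.57°  ·
  (1,3): δ = 19.36°  ✓
  (2,3): δ = 69.07°  ✓
antipodal pairs: 3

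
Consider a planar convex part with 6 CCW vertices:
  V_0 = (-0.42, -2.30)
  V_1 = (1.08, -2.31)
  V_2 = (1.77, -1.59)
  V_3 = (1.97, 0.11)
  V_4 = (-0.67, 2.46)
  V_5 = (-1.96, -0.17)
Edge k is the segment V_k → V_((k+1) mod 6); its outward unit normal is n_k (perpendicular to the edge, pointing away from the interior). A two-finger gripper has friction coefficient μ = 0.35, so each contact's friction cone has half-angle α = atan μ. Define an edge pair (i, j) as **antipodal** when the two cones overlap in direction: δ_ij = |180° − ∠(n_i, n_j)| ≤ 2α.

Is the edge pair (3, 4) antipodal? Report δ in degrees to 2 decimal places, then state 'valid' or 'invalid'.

α = atan 0.35 = 19.29°;  2α = 38.58°
edge 3: e_3 = (-2.64, +2.35);  n_3 = (+0.6649, +0.7469)
edge 4: e_4 = (-1.29, -2.63);  n_4 = (-0.8978, +0.4404)
∠(n_3, n_4) = 105.55°
δ = |180° − 105.55°| = 74.45°
74.45° > 2α = 38.58°  →  invalid

δ = 74.45°, invalid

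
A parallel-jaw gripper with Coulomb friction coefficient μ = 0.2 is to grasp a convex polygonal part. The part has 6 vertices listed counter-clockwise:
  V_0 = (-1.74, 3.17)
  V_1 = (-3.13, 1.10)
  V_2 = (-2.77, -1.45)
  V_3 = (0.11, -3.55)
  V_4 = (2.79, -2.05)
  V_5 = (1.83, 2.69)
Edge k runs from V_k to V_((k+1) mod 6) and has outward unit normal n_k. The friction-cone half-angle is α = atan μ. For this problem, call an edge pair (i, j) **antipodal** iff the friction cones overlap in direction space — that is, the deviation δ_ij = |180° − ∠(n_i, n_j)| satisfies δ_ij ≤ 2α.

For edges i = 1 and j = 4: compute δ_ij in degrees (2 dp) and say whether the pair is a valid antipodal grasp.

α = atan 0.2 = 11.31°;  2α = 22.62°
edge 1: e_1 = (+0.36, -2.55);  n_1 = (-0.9902, -0.1398)
edge 4: e_4 = (-0.96, +4.74);  n_4 = (+0.9801, +0.1985)
∠(n_1, n_4) = 176.59°
δ = |180° − 176.59°| = 3.41°
3.41° ≤ 2α = 22.62°  →  valid

δ = 3.41°, valid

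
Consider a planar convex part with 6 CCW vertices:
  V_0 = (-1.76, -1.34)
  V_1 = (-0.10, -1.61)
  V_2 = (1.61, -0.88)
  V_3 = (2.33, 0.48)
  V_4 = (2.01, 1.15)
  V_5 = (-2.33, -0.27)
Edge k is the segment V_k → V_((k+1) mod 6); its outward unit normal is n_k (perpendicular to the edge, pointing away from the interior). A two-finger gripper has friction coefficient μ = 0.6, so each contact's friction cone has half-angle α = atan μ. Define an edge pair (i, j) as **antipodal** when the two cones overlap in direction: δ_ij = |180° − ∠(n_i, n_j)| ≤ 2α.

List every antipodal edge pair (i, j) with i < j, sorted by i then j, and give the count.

count = 6; pairs: (0,3), (0,4), (1,4), (2,4), (2,5), (3,5)

α = atan 0.6 = 30.96°;  2α = 61.93°
n_0 = (-0.1605, -0.9870)
n_1 = (+0.3926, -0.9197)
n_2 = (+0.8838, -0.4679)
n_3 = (+0.9024, +0.4310)
n_4 = (-0.3110, +0.9504)
n_5 = (-0.8826, -0.4702)
  (0,1): δ = 147.64°  ·
  (0,2): δ = 108.66°  ·
  (0,3): δ = 55.23°  ✓
  (0,4): δ = 27.36°  ✓
  (0,5): δ = 127.28°  ·
  (1,2): δ = 141.01°  ·
  (1,3): δ = 87.59°  ·
  (1,4): δ = 5.00°  ✓
  (1,5): δ = 94.93°  ·
  (2,3): δ = 126.57°  ·
  (2,4): δ = 43.99°  ✓
  (2,5): δ = 55.94°  ✓
  (3,4): δ = 97.41°  ·
  (3,5): δ = 2.51°  ✓
  (4,5): δ = 80.07°  ·
antipodal pairs: 6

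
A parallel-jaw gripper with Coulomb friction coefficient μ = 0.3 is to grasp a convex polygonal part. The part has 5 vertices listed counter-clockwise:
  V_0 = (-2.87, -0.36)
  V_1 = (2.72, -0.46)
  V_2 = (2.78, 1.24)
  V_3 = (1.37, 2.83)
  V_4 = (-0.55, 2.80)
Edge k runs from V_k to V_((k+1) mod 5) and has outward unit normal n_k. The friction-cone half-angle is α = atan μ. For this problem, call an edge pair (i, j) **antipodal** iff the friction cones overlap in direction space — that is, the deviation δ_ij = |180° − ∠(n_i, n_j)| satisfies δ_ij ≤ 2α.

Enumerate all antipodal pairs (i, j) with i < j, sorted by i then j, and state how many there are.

count = 1; pairs: (0,3)

α = atan 0.3 = 16.70°;  2α = 33.40°
n_0 = (-0.0179, -0.9998)
n_1 = (+0.9994, -0.0353)
n_2 = (+0.7482, +0.6635)
n_3 = (-0.0156, +0.9999)
n_4 = (-0.8061, +0.5918)
  (0,1): δ = 91.00°  ·
  (0,2): δ = 47.41°  ·
  (0,3): δ = 1.92°  ✓
  (0,4): δ = 54.74°  ·
  (1,2): δ = 136.41°  ·
  (1,3): δ = 87.08°  ·
  (1,4): δ = 34.26°  ·
  (2,3): δ = 130.67°  ·
  (2,4): δ = 77.85°  ·
  (3,4): δ = 127.18°  ·
antipodal pairs: 1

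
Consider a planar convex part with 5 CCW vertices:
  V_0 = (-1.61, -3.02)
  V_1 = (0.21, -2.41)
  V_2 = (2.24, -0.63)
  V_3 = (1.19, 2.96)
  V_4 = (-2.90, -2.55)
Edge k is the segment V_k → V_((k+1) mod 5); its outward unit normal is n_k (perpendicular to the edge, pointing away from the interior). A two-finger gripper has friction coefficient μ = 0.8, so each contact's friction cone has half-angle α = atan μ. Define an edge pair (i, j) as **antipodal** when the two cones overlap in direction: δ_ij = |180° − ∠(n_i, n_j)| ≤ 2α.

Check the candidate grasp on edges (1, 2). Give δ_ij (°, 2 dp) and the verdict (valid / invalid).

α = atan 0.8 = 38.66°;  2α = 77.32°
edge 1: e_1 = (+2.03, +1.78);  n_1 = (+0.6593, -0.7519)
edge 2: e_2 = (-1.05, +3.59);  n_2 = (+0.9598, +0.2807)
∠(n_1, n_2) = 65.06°
δ = |180° − 65.06°| = 114.94°
114.94° > 2α = 77.32°  →  invalid

δ = 114.94°, invalid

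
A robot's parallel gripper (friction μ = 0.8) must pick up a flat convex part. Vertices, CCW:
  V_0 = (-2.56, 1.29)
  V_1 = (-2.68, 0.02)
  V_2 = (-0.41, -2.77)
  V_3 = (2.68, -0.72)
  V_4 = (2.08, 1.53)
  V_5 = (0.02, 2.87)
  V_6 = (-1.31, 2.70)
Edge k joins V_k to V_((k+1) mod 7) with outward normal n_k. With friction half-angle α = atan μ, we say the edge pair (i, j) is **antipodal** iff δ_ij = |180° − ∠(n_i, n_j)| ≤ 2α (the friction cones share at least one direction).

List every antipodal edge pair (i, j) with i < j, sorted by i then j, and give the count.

α = atan 0.8 = 38.66°;  2α = 77.32°
n_0 = (-0.9956, +0.0941)
n_1 = (-0.7757, -0.6311)
n_2 = (+0.5528, -0.8333)
n_3 = (+0.9662, +0.2577)
n_4 = (+0.5453, +0.8383)
n_5 = (-0.1268, +0.9919)
n_6 = (-0.7483, +0.6634)
  (0,1): δ = 135.47°  ·
  (0,2): δ = 51.04°  ✓
  (0,3): δ = 20.33°  ✓
  (0,4): δ = 62.35°  ✓
  (0,5): δ = 102.68°  ·
  (0,6): δ = 143.84°  ·
  (1,2): δ = 95.57°  ·
  (1,3): δ = 24.20°  ✓
  (1,4): δ = 17.82°  ✓
  (1,5): δ = 58.15°  ✓
  (1,6): δ = 99.31°  ·
  (2,3): δ = 108.63°  ·
  (2,4): δ = 66.60°  ✓
  (2,5): δ = 26.28°  ✓
  (2,6): δ = 14.88°  ✓
  (3,4): δ = 137.97°  ·
  (3,5): δ = 97.65°  ·
  (3,6): δ = 56.49°  ✓
  (4,5): δ = 139.67°  ·
  (4,6): δ = 98.51°  ·
  (5,6): δ = 138.84°  ·
antipodal pairs: 10

count = 10; pairs: (0,2), (0,3), (0,4), (1,3), (1,4), (1,5), (2,4), (2,5), (2,6), (3,6)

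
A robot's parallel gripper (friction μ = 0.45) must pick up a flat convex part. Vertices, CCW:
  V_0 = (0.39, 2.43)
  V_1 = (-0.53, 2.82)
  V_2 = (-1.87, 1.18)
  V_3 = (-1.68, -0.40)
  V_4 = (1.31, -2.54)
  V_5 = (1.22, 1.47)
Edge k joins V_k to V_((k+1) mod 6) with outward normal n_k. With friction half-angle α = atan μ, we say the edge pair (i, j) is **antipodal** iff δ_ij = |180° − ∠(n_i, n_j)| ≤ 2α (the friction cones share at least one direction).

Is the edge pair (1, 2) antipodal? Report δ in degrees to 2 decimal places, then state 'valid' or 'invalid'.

α = atan 0.45 = 24.23°;  2α = 48.46°
edge 1: e_1 = (-1.34, -1.64);  n_1 = (-0.7744, +0.6327)
edge 2: e_2 = (+0.19, -1.58);  n_2 = (-0.9928, -0.1194)
∠(n_1, n_2) = 46.11°
δ = |180° − 46.11°| = 133.89°
133.89° > 2α = 48.46°  →  invalid

δ = 133.89°, invalid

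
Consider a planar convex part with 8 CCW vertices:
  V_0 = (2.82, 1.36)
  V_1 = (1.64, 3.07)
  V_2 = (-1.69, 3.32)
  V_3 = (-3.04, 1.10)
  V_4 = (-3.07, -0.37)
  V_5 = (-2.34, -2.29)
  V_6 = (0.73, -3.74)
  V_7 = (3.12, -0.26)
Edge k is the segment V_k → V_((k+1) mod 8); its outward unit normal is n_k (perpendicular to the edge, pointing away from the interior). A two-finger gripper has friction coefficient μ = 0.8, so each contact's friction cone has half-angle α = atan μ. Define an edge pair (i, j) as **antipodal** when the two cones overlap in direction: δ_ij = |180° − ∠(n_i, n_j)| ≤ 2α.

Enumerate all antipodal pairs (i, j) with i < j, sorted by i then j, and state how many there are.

count = 14; pairs: (0,2), (0,3), (0,4), (0,5), (1,4), (1,5), (1,6), (2,6), (2,7), (3,6), (3,7), (4,6), (4,7), (5,7)

α = atan 0.8 = 38.66°;  2α = 77.32°
n_0 = (+0.8231, +0.5680)
n_1 = (+0.0749, +0.9972)
n_2 = (-0.8544, +0.5196)
n_3 = (-0.9998, +0.0204)
n_4 = (-0.9347, -0.3554)
n_5 = (-0.4271, -0.9042)
n_6 = (+0.8243, -0.5661)
n_7 = (+0.9833, +0.1821)
  (0,1): δ = 128.90°  ·
  (0,2): δ = 65.91°  ✓
  (0,3): δ = 35.78°  ✓
  (0,4): δ = 13.79°  ✓
  (0,5): δ = 30.11°  ✓
  (0,6): δ = 110.91°  ·
  (0,7): δ = 155.88°  ·
  (1,2): δ = 117.01°  ·
  (1,3): δ = 86.88°  ·
  (1,4): δ = 64.89°  ✓
  (1,5): δ = 20.99°  ✓
  (1,6): δ = 59.81°  ✓
  (1,7): δ = 104.78°  ·
  (2,3): δ = 149.87°  ·
  (2,4): δ = 127.88°  ·
  (2,5): δ = 83.98°  ·
  (2,6): δ = 3.18°  ✓
  (2,7): δ = 41.80°  ✓
  (3,4): δ = 158.01°  ·
  (3,5): δ = 114.11°  ·
  (3,6): δ = 33.31°  ✓
  (3,7): δ = 11.66°  ✓
  (4,5): δ = 136.10°  ·
  (4,6): δ = 55.30°  ✓
  (4,7): δ = 10.33°  ✓
  (5,6): δ = 99.20°  ·
  (5,7): δ = 54.23°  ✓
  (6,7): δ = 135.03°  ·
antipodal pairs: 14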